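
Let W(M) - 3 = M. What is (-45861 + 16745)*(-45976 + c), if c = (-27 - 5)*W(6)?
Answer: 1347022624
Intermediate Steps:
W(M) = 3 + M
c = -288 (c = (-27 - 5)*(3 + 6) = -32*9 = -288)
(-45861 + 16745)*(-45976 + c) = (-45861 + 16745)*(-45976 - 288) = -29116*(-46264) = 1347022624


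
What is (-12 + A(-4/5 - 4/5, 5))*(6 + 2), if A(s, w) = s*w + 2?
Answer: -144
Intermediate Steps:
A(s, w) = 2 + s*w
(-12 + A(-4/5 - 4/5, 5))*(6 + 2) = (-12 + (2 + (-4/5 - 4/5)*5))*(6 + 2) = (-12 + (2 + (-4*⅕ - 4*⅕)*5))*8 = (-12 + (2 + (-⅘ - ⅘)*5))*8 = (-12 + (2 - 8/5*5))*8 = (-12 + (2 - 8))*8 = (-12 - 6)*8 = -18*8 = -144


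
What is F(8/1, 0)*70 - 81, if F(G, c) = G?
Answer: 479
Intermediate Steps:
F(8/1, 0)*70 - 81 = (8/1)*70 - 81 = (8*1)*70 - 81 = 8*70 - 81 = 560 - 81 = 479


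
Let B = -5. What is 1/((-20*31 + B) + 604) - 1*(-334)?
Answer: 7013/21 ≈ 333.95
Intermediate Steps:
1/((-20*31 + B) + 604) - 1*(-334) = 1/((-20*31 - 5) + 604) - 1*(-334) = 1/((-620 - 5) + 604) + 334 = 1/(-625 + 604) + 334 = 1/(-21) + 334 = -1/21 + 334 = 7013/21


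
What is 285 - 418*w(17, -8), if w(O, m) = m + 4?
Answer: 1957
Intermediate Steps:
w(O, m) = 4 + m
285 - 418*w(17, -8) = 285 - 418*(4 - 8) = 285 - 418*(-4) = 285 + 1672 = 1957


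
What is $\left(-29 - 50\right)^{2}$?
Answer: $6241$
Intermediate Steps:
$\left(-29 - 50\right)^{2} = \left(-79\right)^{2} = 6241$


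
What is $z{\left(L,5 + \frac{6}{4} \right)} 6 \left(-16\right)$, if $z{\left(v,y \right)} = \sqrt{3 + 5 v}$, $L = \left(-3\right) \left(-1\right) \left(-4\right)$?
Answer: $- 96 i \sqrt{57} \approx - 724.78 i$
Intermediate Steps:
$L = -12$ ($L = 3 \left(-4\right) = -12$)
$z{\left(L,5 + \frac{6}{4} \right)} 6 \left(-16\right) = \sqrt{3 + 5 \left(-12\right)} 6 \left(-16\right) = \sqrt{3 - 60} \cdot 6 \left(-16\right) = \sqrt{-57} \cdot 6 \left(-16\right) = i \sqrt{57} \cdot 6 \left(-16\right) = 6 i \sqrt{57} \left(-16\right) = - 96 i \sqrt{57}$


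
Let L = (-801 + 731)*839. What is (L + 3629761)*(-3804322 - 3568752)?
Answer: -26329475819294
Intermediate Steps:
L = -58730 (L = -70*839 = -58730)
(L + 3629761)*(-3804322 - 3568752) = (-58730 + 3629761)*(-3804322 - 3568752) = 3571031*(-7373074) = -26329475819294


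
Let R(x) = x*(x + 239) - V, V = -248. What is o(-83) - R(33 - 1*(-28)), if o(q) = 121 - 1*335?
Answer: -18762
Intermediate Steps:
o(q) = -214 (o(q) = 121 - 335 = -214)
R(x) = 248 + x*(239 + x) (R(x) = x*(x + 239) - 1*(-248) = x*(239 + x) + 248 = 248 + x*(239 + x))
o(-83) - R(33 - 1*(-28)) = -214 - (248 + (33 - 1*(-28))² + 239*(33 - 1*(-28))) = -214 - (248 + (33 + 28)² + 239*(33 + 28)) = -214 - (248 + 61² + 239*61) = -214 - (248 + 3721 + 14579) = -214 - 1*18548 = -214 - 18548 = -18762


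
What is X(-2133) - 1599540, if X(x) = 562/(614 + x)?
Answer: -2429701822/1519 ≈ -1.5995e+6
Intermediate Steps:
X(-2133) - 1599540 = 562/(614 - 2133) - 1599540 = 562/(-1519) - 1599540 = 562*(-1/1519) - 1599540 = -562/1519 - 1599540 = -2429701822/1519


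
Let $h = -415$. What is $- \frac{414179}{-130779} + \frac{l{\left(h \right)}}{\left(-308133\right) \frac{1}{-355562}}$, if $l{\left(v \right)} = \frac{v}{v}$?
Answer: $\frac{6448972615}{1492493541} \approx 4.3209$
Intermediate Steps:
$l{\left(v \right)} = 1$
$- \frac{414179}{-130779} + \frac{l{\left(h \right)}}{\left(-308133\right) \frac{1}{-355562}} = - \frac{414179}{-130779} + 1 \frac{1}{\left(-308133\right) \frac{1}{-355562}} = \left(-414179\right) \left(- \frac{1}{130779}\right) + 1 \frac{1}{\left(-308133\right) \left(- \frac{1}{355562}\right)} = \frac{414179}{130779} + 1 \frac{1}{\frac{308133}{355562}} = \frac{414179}{130779} + 1 \cdot \frac{355562}{308133} = \frac{414179}{130779} + \frac{355562}{308133} = \frac{6448972615}{1492493541}$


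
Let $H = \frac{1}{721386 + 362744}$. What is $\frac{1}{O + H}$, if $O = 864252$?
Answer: $\frac{1084130}{936961520761} \approx 1.1571 \cdot 10^{-6}$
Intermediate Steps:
$H = \frac{1}{1084130} \approx 9.224 \cdot 10^{-7}$
$\frac{1}{O + H} = \frac{1}{864252 + \frac{1}{1084130}} = \frac{1}{\frac{936961520761}{1084130}} = \frac{1084130}{936961520761}$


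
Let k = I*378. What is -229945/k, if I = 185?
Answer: -45989/13986 ≈ -3.2882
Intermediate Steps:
k = 69930 (k = 185*378 = 69930)
-229945/k = -229945/69930 = -229945*1/69930 = -45989/13986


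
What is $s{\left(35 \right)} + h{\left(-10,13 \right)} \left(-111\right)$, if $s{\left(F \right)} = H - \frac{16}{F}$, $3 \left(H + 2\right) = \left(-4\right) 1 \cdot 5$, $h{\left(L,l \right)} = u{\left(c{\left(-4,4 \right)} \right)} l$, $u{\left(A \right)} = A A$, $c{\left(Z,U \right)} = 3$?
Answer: $- \frac{1364593}{105} \approx -12996.0$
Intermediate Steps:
$u{\left(A \right)} = A^{2}$
$h{\left(L,l \right)} = 9 l$ ($h{\left(L,l \right)} = 3^{2} l = 9 l$)
$H = - \frac{26}{3}$ ($H = -2 + \frac{\left(-4\right) 1 \cdot 5}{3} = -2 + \frac{\left(-4\right) 5}{3} = -2 + \frac{1}{3} \left(-20\right) = -2 - \frac{20}{3} = - \frac{26}{3} \approx -8.6667$)
$s{\left(F \right)} = - \frac{26}{3} - \frac{16}{F}$
$s{\left(35 \right)} + h{\left(-10,13 \right)} \left(-111\right) = \left(- \frac{26}{3} - \frac{16}{35}\right) + 9 \cdot 13 \left(-111\right) = \left(- \frac{26}{3} - \frac{16}{35}\right) + 117 \left(-111\right) = \left(- \frac{26}{3} - \frac{16}{35}\right) - 12987 = - \frac{958}{105} - 12987 = - \frac{1364593}{105}$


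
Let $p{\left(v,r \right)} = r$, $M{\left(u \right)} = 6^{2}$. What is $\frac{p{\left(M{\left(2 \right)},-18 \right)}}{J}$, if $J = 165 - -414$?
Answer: $- \frac{6}{193} \approx -0.031088$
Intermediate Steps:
$M{\left(u \right)} = 36$
$J = 579$ ($J = 165 + 414 = 579$)
$\frac{p{\left(M{\left(2 \right)},-18 \right)}}{J} = - \frac{18}{579} = \left(-18\right) \frac{1}{579} = - \frac{6}{193}$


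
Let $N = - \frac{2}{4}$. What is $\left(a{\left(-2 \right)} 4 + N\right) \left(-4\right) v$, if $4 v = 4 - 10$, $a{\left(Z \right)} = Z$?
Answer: $-51$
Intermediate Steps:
$N = - \frac{1}{2}$ ($N = \left(-2\right) \frac{1}{4} = - \frac{1}{2} \approx -0.5$)
$v = - \frac{3}{2}$ ($v = \frac{4 - 10}{4} = \frac{1}{4} \left(-6\right) = - \frac{3}{2} \approx -1.5$)
$\left(a{\left(-2 \right)} 4 + N\right) \left(-4\right) v = \left(\left(-2\right) 4 - \frac{1}{2}\right) \left(-4\right) \left(- \frac{3}{2}\right) = \left(-8 - \frac{1}{2}\right) \left(-4\right) \left(- \frac{3}{2}\right) = \left(- \frac{17}{2}\right) \left(-4\right) \left(- \frac{3}{2}\right) = 34 \left(- \frac{3}{2}\right) = -51$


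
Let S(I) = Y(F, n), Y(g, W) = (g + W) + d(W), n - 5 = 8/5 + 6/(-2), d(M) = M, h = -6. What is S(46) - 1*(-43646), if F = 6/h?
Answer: 218261/5 ≈ 43652.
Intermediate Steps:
n = 18/5 (n = 5 + (8/5 + 6/(-2)) = 5 + (8*(1/5) + 6*(-1/2)) = 5 + (8/5 - 3) = 5 - 7/5 = 18/5 ≈ 3.6000)
F = -1 (F = 6/(-6) = 6*(-1/6) = -1)
Y(g, W) = g + 2*W (Y(g, W) = (g + W) + W = (W + g) + W = g + 2*W)
S(I) = 31/5 (S(I) = -1 + 2*(18/5) = -1 + 36/5 = 31/5)
S(46) - 1*(-43646) = 31/5 - 1*(-43646) = 31/5 + 43646 = 218261/5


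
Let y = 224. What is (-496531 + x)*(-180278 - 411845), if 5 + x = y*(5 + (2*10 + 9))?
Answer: 289500777160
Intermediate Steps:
x = 7611 (x = -5 + 224*(5 + (2*10 + 9)) = -5 + 224*(5 + (20 + 9)) = -5 + 224*(5 + 29) = -5 + 224*34 = -5 + 7616 = 7611)
(-496531 + x)*(-180278 - 411845) = (-496531 + 7611)*(-180278 - 411845) = -488920*(-592123) = 289500777160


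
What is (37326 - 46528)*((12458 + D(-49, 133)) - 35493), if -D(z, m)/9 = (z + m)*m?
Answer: 1137210766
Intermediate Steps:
D(z, m) = -9*m*(m + z) (D(z, m) = -9*(z + m)*m = -9*(m + z)*m = -9*m*(m + z))
(37326 - 46528)*((12458 + D(-49, 133)) - 35493) = (37326 - 46528)*((12458 - 9*133*(133 - 49)) - 35493) = -9202*((12458 - 9*133*84) - 35493) = -9202*((12458 - 100548) - 35493) = -9202*(-88090 - 35493) = -9202*(-123583) = 1137210766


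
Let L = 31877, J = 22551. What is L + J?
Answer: 54428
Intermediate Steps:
L + J = 31877 + 22551 = 54428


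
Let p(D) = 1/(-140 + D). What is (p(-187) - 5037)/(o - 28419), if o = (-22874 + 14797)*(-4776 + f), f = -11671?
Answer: -16471/434301780 ≈ -3.7925e-5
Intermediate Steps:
o = 132842419 (o = (-22874 + 14797)*(-4776 - 11671) = -8077*(-16447) = 132842419)
(p(-187) - 5037)/(o - 28419) = (1/(-140 - 187) - 5037)/(132842419 - 28419) = (1/(-327) - 5037)/132814000 = (-1/327 - 5037)*(1/132814000) = -1647100/327*1/132814000 = -16471/434301780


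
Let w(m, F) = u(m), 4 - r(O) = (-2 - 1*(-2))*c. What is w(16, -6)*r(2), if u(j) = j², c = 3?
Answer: 1024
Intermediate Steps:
r(O) = 4 (r(O) = 4 - (-2 - 1*(-2))*3 = 4 - (-2 + 2)*3 = 4 - 0*3 = 4 - 1*0 = 4 + 0 = 4)
w(m, F) = m²
w(16, -6)*r(2) = 16²*4 = 256*4 = 1024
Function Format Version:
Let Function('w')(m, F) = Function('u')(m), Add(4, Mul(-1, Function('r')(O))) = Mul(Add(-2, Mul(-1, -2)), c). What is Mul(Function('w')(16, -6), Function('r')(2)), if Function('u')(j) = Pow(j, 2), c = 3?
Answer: 1024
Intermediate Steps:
Function('r')(O) = 4 (Function('r')(O) = Add(4, Mul(-1, Mul(Add(-2, Mul(-1, -2)), 3))) = Add(4, Mul(-1, Mul(Add(-2, 2), 3))) = Add(4, Mul(-1, Mul(0, 3))) = Add(4, Mul(-1, 0)) = Add(4, 0) = 4)
Function('w')(m, F) = Pow(m, 2)
Mul(Function('w')(16, -6), Function('r')(2)) = Mul(Pow(16, 2), 4) = Mul(256, 4) = 1024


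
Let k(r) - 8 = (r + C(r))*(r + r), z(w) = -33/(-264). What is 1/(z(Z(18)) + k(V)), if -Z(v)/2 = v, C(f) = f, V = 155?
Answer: 8/768865 ≈ 1.0405e-5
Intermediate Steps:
Z(v) = -2*v
z(w) = ⅛ (z(w) = -33*(-1/264) = ⅛)
k(r) = 8 + 4*r² (k(r) = 8 + (r + r)*(r + r) = 8 + (2*r)*(2*r) = 8 + 4*r²)
1/(z(Z(18)) + k(V)) = 1/(⅛ + (8 + 4*155²)) = 1/(⅛ + (8 + 4*24025)) = 1/(⅛ + (8 + 96100)) = 1/(⅛ + 96108) = 1/(768865/8) = 8/768865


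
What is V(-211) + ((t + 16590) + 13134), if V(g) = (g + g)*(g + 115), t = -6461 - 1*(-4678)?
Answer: 68453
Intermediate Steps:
t = -1783 (t = -6461 + 4678 = -1783)
V(g) = 2*g*(115 + g) (V(g) = (2*g)*(115 + g) = 2*g*(115 + g))
V(-211) + ((t + 16590) + 13134) = 2*(-211)*(115 - 211) + ((-1783 + 16590) + 13134) = 2*(-211)*(-96) + (14807 + 13134) = 40512 + 27941 = 68453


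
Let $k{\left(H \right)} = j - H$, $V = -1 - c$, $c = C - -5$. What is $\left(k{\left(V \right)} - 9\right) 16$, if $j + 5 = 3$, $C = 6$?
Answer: $16$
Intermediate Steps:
$j = -2$ ($j = -5 + 3 = -2$)
$c = 11$ ($c = 6 - -5 = 6 + 5 = 11$)
$V = -12$ ($V = -1 - 11 = -12$)
$k{\left(H \right)} = -2 - H$
$\left(k{\left(V \right)} - 9\right) 16 = \left(\left(-2 - -12\right) - 9\right) 16 = \left(\left(-2 + 12\right) - 9\right) 16 = \left(10 - 9\right) 16 = 1 \cdot 16 = 16$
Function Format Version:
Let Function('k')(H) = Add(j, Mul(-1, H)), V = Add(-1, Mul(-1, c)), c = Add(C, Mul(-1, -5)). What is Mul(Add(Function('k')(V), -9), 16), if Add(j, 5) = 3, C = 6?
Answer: 16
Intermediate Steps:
j = -2 (j = Add(-5, 3) = -2)
c = 11 (c = Add(6, Mul(-1, -5)) = Add(6, 5) = 11)
V = -12 (V = Add(-1, Mul(-1, 11)) = Add(-1, -11) = -12)
Function('k')(H) = Add(-2, Mul(-1, H))
Mul(Add(Function('k')(V), -9), 16) = Mul(Add(Add(-2, Mul(-1, -12)), -9), 16) = Mul(Add(Add(-2, 12), -9), 16) = Mul(Add(10, -9), 16) = Mul(1, 16) = 16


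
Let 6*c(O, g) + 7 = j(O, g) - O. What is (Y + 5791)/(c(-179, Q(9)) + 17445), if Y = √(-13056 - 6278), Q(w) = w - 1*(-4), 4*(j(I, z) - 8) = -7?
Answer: 138984/419393 + 24*I*√19334/419393 ≈ 0.33139 + 0.007957*I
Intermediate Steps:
j(I, z) = 25/4 (j(I, z) = 8 + (¼)*(-7) = 8 - 7/4 = 25/4)
Q(w) = 4 + w (Q(w) = w + 4 = 4 + w)
c(O, g) = -⅛ - O/6 (c(O, g) = -7/6 + (25/4 - O)/6 = -7/6 + (25/24 - O/6) = -⅛ - O/6)
Y = I*√19334 (Y = √(-19334) = I*√19334 ≈ 139.05*I)
(Y + 5791)/(c(-179, Q(9)) + 17445) = (I*√19334 + 5791)/((-⅛ - ⅙*(-179)) + 17445) = (5791 + I*√19334)/((-⅛ + 179/6) + 17445) = (5791 + I*√19334)/(713/24 + 17445) = (5791 + I*√19334)/(419393/24) = (5791 + I*√19334)*(24/419393) = 138984/419393 + 24*I*√19334/419393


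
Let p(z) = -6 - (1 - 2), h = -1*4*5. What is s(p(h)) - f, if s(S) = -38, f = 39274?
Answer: -39312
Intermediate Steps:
h = -20 (h = -4*5 = -20)
p(z) = -5 (p(z) = -6 - 1*(-1) = -6 + 1 = -5)
s(p(h)) - f = -38 - 1*39274 = -38 - 39274 = -39312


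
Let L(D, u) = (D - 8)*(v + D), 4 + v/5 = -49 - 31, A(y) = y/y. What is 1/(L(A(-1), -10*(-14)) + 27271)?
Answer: 1/30204 ≈ 3.3108e-5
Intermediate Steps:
A(y) = 1
v = -420 (v = -20 + 5*(-49 - 31) = -20 + 5*(-80) = -20 - 400 = -420)
L(D, u) = (-420 + D)*(-8 + D) (L(D, u) = (D - 8)*(-420 + D) = (-8 + D)*(-420 + D) = (-420 + D)*(-8 + D))
1/(L(A(-1), -10*(-14)) + 27271) = 1/((3360 + 1² - 428*1) + 27271) = 1/((3360 + 1 - 428) + 27271) = 1/(2933 + 27271) = 1/30204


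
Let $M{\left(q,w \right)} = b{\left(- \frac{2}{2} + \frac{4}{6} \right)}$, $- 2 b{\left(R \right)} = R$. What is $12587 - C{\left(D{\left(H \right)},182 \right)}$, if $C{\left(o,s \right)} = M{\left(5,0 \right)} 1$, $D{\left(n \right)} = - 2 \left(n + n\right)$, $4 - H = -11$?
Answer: $\frac{75521}{6} \approx 12587.0$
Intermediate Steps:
$b{\left(R \right)} = - \frac{R}{2}$
$M{\left(q,w \right)} = \frac{1}{6}$ ($M{\left(q,w \right)} = - \frac{- \frac{2}{2} + \frac{4}{6}}{2} = - \frac{\left(-2\right) \frac{1}{2} + 4 \cdot \frac{1}{6}}{2} = - \frac{-1 + \frac{2}{3}}{2} = \left(- \frac{1}{2}\right) \left(- \frac{1}{3}\right) = \frac{1}{6}$)
$H = 15$ ($H = 4 - -11 = 4 + 11 = 15$)
$D{\left(n \right)} = - 4 n$ ($D{\left(n \right)} = - 2 \cdot 2 n = - 4 n$)
$C{\left(o,s \right)} = \frac{1}{6}$ ($C{\left(o,s \right)} = \frac{1}{6} \cdot 1 = \frac{1}{6}$)
$12587 - C{\left(D{\left(H \right)},182 \right)} = 12587 - \frac{1}{6} = \frac{75521}{6}$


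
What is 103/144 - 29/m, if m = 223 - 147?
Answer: 913/2736 ≈ 0.33370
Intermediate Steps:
m = 76
103/144 - 29/m = 103/144 - 29/76 = 913/2736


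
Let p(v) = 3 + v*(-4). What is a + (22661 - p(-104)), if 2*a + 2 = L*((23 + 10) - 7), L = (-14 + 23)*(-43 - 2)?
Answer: 16976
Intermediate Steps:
p(v) = 3 - 4*v
L = -405 (L = 9*(-45) = -405)
a = -5266 (a = -1 + (-405*((23 + 10) - 7))/2 = -1 + (-405*(33 - 7))/2 = -1 + (-405*26)/2 = -1 + (1/2)*(-10530) = -1 - 5265 = -5266)
a + (22661 - p(-104)) = -5266 + (22661 - (3 - 4*(-104))) = -5266 + (22661 - (3 + 416)) = -5266 + (22661 - 1*419) = -5266 + (22661 - 419) = -5266 + 22242 = 16976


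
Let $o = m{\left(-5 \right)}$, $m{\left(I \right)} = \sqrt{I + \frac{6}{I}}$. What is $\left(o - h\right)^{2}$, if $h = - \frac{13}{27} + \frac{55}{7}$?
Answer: $\frac{8608829}{178605} - \frac{2788 i \sqrt{155}}{945} \approx 48.2 - 36.73 i$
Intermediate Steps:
$h = \frac{1394}{189}$ ($h = \left(-13\right) \frac{1}{27} + 55 \cdot \frac{1}{7} = - \frac{13}{27} + \frac{55}{7} = \frac{1394}{189} \approx 7.3757$)
$o = \frac{i \sqrt{155}}{5}$ ($o = \sqrt{-5 + \frac{6}{-5}} = \sqrt{-5 + 6 \left(- \frac{1}{5}\right)} = \sqrt{-5 - \frac{6}{5}} = \sqrt{- \frac{31}{5}} = \frac{i \sqrt{155}}{5} \approx 2.49 i$)
$\left(o - h\right)^{2} = \left(\frac{i \sqrt{155}}{5} - \frac{1394}{189}\right)^{2} = \left(- \frac{1394}{189} + \frac{i \sqrt{155}}{5}\right)^{2}$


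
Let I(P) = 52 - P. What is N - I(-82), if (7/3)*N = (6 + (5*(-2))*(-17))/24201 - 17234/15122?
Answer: -57420131887/426962109 ≈ -134.49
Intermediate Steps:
N = -207209281/426962109 (N = 3*((6 + (5*(-2))*(-17))/24201 - 17234/15122)/7 = 3*((6 - 10*(-17))*(1/24201) - 17234*1/15122)/7 = 3*((6 + 170)*(1/24201) - 8617/7561)/7 = 3*(176*(1/24201) - 8617/7561)/7 = 3*(176/24201 - 8617/7561)/7 = (3/7)*(-207209281/182983761) = -207209281/426962109 ≈ -0.48531)
N - I(-82) = -207209281/426962109 - (52 - 1*(-82)) = -207209281/426962109 - (52 + 82) = -207209281/426962109 - 1*134 = -207209281/426962109 - 134 = -57420131887/426962109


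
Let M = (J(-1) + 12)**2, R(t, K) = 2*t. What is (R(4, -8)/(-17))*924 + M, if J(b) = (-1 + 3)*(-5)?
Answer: -7324/17 ≈ -430.82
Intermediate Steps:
J(b) = -10 (J(b) = 2*(-5) = -10)
M = 4 (M = (-10 + 12)**2 = 2**2 = 4)
(R(4, -8)/(-17))*924 + M = ((2*4)/(-17))*924 + 4 = (8*(-1/17))*924 + 4 = -8/17*924 + 4 = -7392/17 + 4 = -7324/17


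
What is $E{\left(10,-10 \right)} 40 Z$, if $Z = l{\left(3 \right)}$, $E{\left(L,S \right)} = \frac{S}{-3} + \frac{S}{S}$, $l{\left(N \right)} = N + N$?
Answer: $1040$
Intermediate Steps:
$l{\left(N \right)} = 2 N$
$E{\left(L,S \right)} = 1 - \frac{S}{3}$ ($E{\left(L,S \right)} = S \left(- \frac{1}{3}\right) + 1 = - \frac{S}{3} + 1 = 1 - \frac{S}{3}$)
$Z = 6$ ($Z = 2 \cdot 3 = 6$)
$E{\left(10,-10 \right)} 40 Z = \left(1 - - \frac{10}{3}\right) 40 \cdot 6 = \left(1 + \frac{10}{3}\right) 40 \cdot 6 = \frac{13}{3} \cdot 40 \cdot 6 = \frac{520}{3} \cdot 6 = 1040$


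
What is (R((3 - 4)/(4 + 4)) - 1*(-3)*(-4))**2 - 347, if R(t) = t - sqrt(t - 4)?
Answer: -13063/64 + 97*I*sqrt(66)/16 ≈ -204.11 + 49.252*I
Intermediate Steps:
R(t) = t - sqrt(-4 + t)
(R((3 - 4)/(4 + 4)) - 1*(-3)*(-4))**2 - 347 = (((3 - 4)/(4 + 4) - sqrt(-4 + (3 - 4)/(4 + 4))) - 1*(-3)*(-4))**2 - 347 = ((-1/8 - sqrt(-4 - 1/8)) + 3*(-4))**2 - 347 = ((-1*1/8 - sqrt(-4 - 1*1/8)) - 12)**2 - 347 = ((-1/8 - sqrt(-4 - 1/8)) - 12)**2 - 347 = ((-1/8 - sqrt(-33/8)) - 12)**2 - 347 = ((-1/8 - I*sqrt(66)/4) - 12)**2 - 347 = (-97/8 - I*sqrt(66)/4)**2 - 347 = -347 + (-97/8 - I*sqrt(66)/4)**2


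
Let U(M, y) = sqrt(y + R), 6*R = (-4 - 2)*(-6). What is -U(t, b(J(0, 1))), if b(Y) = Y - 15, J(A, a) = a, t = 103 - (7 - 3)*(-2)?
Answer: -2*I*sqrt(2) ≈ -2.8284*I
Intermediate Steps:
t = 111 (t = 103 - 4*(-2) = 103 - 1*(-8) = 103 + 8 = 111)
R = 6 (R = ((-4 - 2)*(-6))/6 = (-6*(-6))/6 = (1/6)*36 = 6)
b(Y) = -15 + Y
U(M, y) = sqrt(6 + y) (U(M, y) = sqrt(y + 6) = sqrt(6 + y))
-U(t, b(J(0, 1))) = -sqrt(6 + (-15 + 1)) = -sqrt(6 - 14) = -sqrt(-8) = -2*I*sqrt(2)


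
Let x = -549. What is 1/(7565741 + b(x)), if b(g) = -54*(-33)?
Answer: 1/7567523 ≈ 1.3214e-7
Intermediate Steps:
b(g) = 1782
1/(7565741 + b(x)) = 1/(7565741 + 1782) = 1/7567523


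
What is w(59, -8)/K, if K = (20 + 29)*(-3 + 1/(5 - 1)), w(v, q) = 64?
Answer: -256/539 ≈ -0.47495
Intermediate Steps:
K = -539/4 (K = 49*(-3 + 1/4) = 49*(-3 + (¼)*1) = 49*(-3 + ¼) = 49*(-11/4) = -539/4 ≈ -134.75)
w(59, -8)/K = 64/(-539/4) = 64*(-4/539) = -256/539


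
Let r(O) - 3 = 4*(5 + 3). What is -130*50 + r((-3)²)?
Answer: -6465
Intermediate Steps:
r(O) = 35 (r(O) = 3 + 4*(5 + 3) = 3 + 4*8 = 3 + 32 = 35)
-130*50 + r((-3)²) = -130*50 + 35 = -6500 + 35 = -6465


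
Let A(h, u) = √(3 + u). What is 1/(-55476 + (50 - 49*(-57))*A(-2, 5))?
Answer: -13869/753231346 - 2843*√2/1506462692 ≈ -2.1082e-5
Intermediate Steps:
1/(-55476 + (50 - 49*(-57))*A(-2, 5)) = 1/(-55476 + (50 - 49*(-57))*√(3 + 5)) = 1/(-55476 + (50 + 2793)*√8) = 1/(-55476 + 2843*(2*√2)) = 1/(-55476 + 5686*√2)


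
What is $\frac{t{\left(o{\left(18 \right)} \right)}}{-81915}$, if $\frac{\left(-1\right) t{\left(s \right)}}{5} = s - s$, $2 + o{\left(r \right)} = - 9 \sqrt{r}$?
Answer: $0$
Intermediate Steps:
$o{\left(r \right)} = -2 - 9 \sqrt{r}$
$t{\left(s \right)} = 0$ ($t{\left(s \right)} = - 5 \left(s - s\right) = \left(-5\right) 0 = 0$)
$\frac{t{\left(o{\left(18 \right)} \right)}}{-81915} = \frac{0}{-81915} = 0 \left(- \frac{1}{81915}\right) = 0$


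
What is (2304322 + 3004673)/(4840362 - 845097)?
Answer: 353933/266351 ≈ 1.3288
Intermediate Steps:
(2304322 + 3004673)/(4840362 - 845097) = 5308995/3995265 = 5308995*(1/3995265) = 353933/266351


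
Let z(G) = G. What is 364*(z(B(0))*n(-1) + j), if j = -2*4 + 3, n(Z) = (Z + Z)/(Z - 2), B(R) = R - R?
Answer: -1820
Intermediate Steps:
B(R) = 0
n(Z) = 2*Z/(-2 + Z) (n(Z) = (2*Z)/(-2 + Z) = 2*Z/(-2 + Z))
j = -5 (j = -8 + 3 = -5)
364*(z(B(0))*n(-1) + j) = 364*(0*(2*(-1)/(-2 - 1)) - 5) = 364*(0*(2*(-1)/(-3)) - 5) = 364*(0*(2*(-1)*(-⅓)) - 5) = 364*(0*(⅔) - 5) = 364*(0 - 5) = 364*(-5) = -1820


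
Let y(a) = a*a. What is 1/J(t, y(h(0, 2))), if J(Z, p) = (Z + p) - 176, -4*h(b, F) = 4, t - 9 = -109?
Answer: -1/275 ≈ -0.0036364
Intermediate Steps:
t = -100 (t = 9 - 109 = -100)
h(b, F) = -1 (h(b, F) = -1/4*4 = -1)
y(a) = a**2
J(Z, p) = -176 + Z + p
1/J(t, y(h(0, 2))) = 1/(-176 - 100 + (-1)**2) = 1/(-176 - 100 + 1) = 1/(-275) = -1/275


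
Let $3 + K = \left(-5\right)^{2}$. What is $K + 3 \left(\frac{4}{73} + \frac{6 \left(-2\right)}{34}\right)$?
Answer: $\frac{26192}{1241} \approx 21.106$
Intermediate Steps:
$K = 22$ ($K = -3 + \left(-5\right)^{2} = -3 + 25 = 22$)
$K + 3 \left(\frac{4}{73} + \frac{6 \left(-2\right)}{34}\right) = 22 + 3 \left(\frac{4}{73} + \frac{6 \left(-2\right)}{34}\right) = 22 + 3 \left(4 \cdot \frac{1}{73} - \frac{6}{17}\right) = 22 + 3 \left(\frac{4}{73} - \frac{6}{17}\right) = 22 + 3 \left(- \frac{370}{1241}\right) = 22 - \frac{1110}{1241} = \frac{26192}{1241}$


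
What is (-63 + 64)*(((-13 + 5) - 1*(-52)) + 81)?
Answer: 125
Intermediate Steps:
(-63 + 64)*(((-13 + 5) - 1*(-52)) + 81) = 1*((-8 + 52) + 81) = 1*(44 + 81) = 1*125 = 125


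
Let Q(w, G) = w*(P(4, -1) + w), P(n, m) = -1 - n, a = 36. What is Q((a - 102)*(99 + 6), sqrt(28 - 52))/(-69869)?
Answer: -48059550/69869 ≈ -687.85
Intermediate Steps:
Q(w, G) = w*(-5 + w) (Q(w, G) = w*((-1 - 1*4) + w) = w*((-1 - 4) + w) = w*(-5 + w))
Q((a - 102)*(99 + 6), sqrt(28 - 52))/(-69869) = (((36 - 102)*(99 + 6))*(-5 + (36 - 102)*(99 + 6)))/(-69869) = ((-66*105)*(-5 - 66*105))*(-1/69869) = -6930*(-5 - 6930)*(-1/69869) = -6930*(-6935)*(-1/69869) = 48059550*(-1/69869) = -48059550/69869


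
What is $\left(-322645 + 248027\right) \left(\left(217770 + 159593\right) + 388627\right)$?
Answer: $-57156641820$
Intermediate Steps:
$\left(-322645 + 248027\right) \left(\left(217770 + 159593\right) + 388627\right) = - 74618 \left(377363 + 388627\right) = \left(-74618\right) 765990 = -57156641820$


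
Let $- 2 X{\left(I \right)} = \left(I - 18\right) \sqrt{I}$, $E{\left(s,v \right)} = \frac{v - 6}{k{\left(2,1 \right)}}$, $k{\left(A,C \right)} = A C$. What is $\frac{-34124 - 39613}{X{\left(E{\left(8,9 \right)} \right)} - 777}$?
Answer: $\frac{203710752}{2146229} + \frac{1081476 \sqrt{6}}{2146229} \approx 96.15$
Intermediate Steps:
$E{\left(s,v \right)} = -3 + \frac{v}{2}$ ($E{\left(s,v \right)} = \frac{v - 6}{2 \cdot 1} = \frac{v - 6}{2} = \left(-6 + v\right) \frac{1}{2} = -3 + \frac{v}{2}$)
$X{\left(I \right)} = - \frac{\sqrt{I} \left(-18 + I\right)}{2}$ ($X{\left(I \right)} = - \frac{\left(I - 18\right) \sqrt{I}}{2} = - \frac{\left(-18 + I\right) \sqrt{I}}{2} = - \frac{\sqrt{I} \left(-18 + I\right)}{2}$)
$\frac{-34124 - 39613}{X{\left(E{\left(8,9 \right)} \right)} - 777} = \frac{-34124 - 39613}{\frac{\sqrt{-3 + \frac{1}{2} \cdot 9} \left(18 - \left(-3 + \frac{1}{2} \cdot 9\right)\right)}{2} - 777} = - \frac{73737}{\frac{\sqrt{-3 + \frac{9}{2}} \left(18 - \left(-3 + \frac{9}{2}\right)\right)}{2} - 777} = - \frac{73737}{\frac{\sqrt{\frac{3}{2}} \left(18 - \frac{3}{2}\right)}{2} - 777} = - \frac{73737}{\frac{\frac{\sqrt{6}}{2} \left(18 - \frac{3}{2}\right)}{2} - 777} = - \frac{73737}{\frac{1}{2} \frac{\sqrt{6}}{2} \cdot \frac{33}{2} - 777} = - \frac{73737}{\frac{33 \sqrt{6}}{8} - 777} = - \frac{73737}{-777 + \frac{33 \sqrt{6}}{8}}$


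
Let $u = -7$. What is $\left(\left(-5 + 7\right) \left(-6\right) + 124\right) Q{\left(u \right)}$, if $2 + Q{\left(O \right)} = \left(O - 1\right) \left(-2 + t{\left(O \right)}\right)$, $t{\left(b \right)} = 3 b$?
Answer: $20384$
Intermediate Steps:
$Q{\left(O \right)} = -2 + \left(-1 + O\right) \left(-2 + 3 O\right)$ ($Q{\left(O \right)} = -2 + \left(O - 1\right) \left(-2 + 3 O\right) = -2 + \left(-1 + O\right) \left(-2 + 3 O\right)$)
$\left(\left(-5 + 7\right) \left(-6\right) + 124\right) Q{\left(u \right)} = \left(\left(-5 + 7\right) \left(-6\right) + 124\right) \left(- 7 \left(-5 + 3 \left(-7\right)\right)\right) = \left(2 \left(-6\right) + 124\right) \left(- 7 \left(-5 - 21\right)\right) = \left(-12 + 124\right) \left(\left(-7\right) \left(-26\right)\right) = 112 \cdot 182 = 20384$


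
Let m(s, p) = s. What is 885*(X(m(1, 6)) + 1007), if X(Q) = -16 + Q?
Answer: 877920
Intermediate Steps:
885*(X(m(1, 6)) + 1007) = 885*((-16 + 1) + 1007) = 885*(-15 + 1007) = 885*992 = 877920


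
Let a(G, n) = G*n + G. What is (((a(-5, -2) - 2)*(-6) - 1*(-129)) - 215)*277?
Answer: -28808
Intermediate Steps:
a(G, n) = G + G*n
(((a(-5, -2) - 2)*(-6) - 1*(-129)) - 215)*277 = (((-5*(1 - 2) - 2)*(-6) - 1*(-129)) - 215)*277 = (((-5*(-1) - 2)*(-6) + 129) - 215)*277 = (((5 - 2)*(-6) + 129) - 215)*277 = ((3*(-6) + 129) - 215)*277 = ((-18 + 129) - 215)*277 = (111 - 215)*277 = -104*277 = -28808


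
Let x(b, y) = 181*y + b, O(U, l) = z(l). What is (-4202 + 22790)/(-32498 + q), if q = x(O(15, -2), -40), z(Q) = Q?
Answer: -4647/9935 ≈ -0.46774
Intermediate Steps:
O(U, l) = l
x(b, y) = b + 181*y
q = -7242 (q = -2 + 181*(-40) = -2 - 7240 = -7242)
(-4202 + 22790)/(-32498 + q) = (-4202 + 22790)/(-32498 - 7242) = 18588/(-39740) = 18588*(-1/39740) = -4647/9935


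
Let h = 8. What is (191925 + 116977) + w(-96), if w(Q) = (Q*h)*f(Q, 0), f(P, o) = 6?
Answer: 304294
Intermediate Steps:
w(Q) = 48*Q (w(Q) = (Q*8)*6 = (8*Q)*6 = 48*Q)
(191925 + 116977) + w(-96) = (191925 + 116977) + 48*(-96) = 308902 - 4608 = 304294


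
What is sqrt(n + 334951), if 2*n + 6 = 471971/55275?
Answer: sqrt(163742120246562)/22110 ≈ 578.75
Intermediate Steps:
n = 140321/110550 (n = -3 + (471971/55275)/2 = -3 + (471971*(1/55275))/2 = -3 + (1/2)*(471971/55275) = -3 + 471971/110550 = 140321/110550 ≈ 1.2693)
sqrt(n + 334951) = sqrt(140321/110550 + 334951) = sqrt(37028973371/110550) = sqrt(163742120246562)/22110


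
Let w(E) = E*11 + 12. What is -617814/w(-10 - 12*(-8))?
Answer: -308907/479 ≈ -644.90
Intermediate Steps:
w(E) = 12 + 11*E (w(E) = 11*E + 12 = 12 + 11*E)
-617814/w(-10 - 12*(-8)) = -617814/(12 + 11*(-10 - 12*(-8))) = -617814/(12 + 11*(-10 + 96)) = -617814/(12 + 11*86) = -617814/(12 + 946) = -617814/958 = -617814*1/958 = -308907/479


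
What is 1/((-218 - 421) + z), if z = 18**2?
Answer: -1/315 ≈ -0.0031746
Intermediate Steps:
z = 324
1/((-218 - 421) + z) = 1/((-218 - 421) + 324) = 1/(-639 + 324) = 1/(-315) = -1/315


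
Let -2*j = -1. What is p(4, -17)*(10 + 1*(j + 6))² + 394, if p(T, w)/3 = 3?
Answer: 11377/4 ≈ 2844.3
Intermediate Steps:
j = ½ (j = -½*(-1) = ½ ≈ 0.50000)
p(T, w) = 9 (p(T, w) = 3*3 = 9)
p(4, -17)*(10 + 1*(j + 6))² + 394 = 9*(10 + 1*(½ + 6))² + 394 = 9*(10 + 1*(13/2))² + 394 = 9*(10 + 13/2)² + 394 = 9*(33/2)² + 394 = 9*(1089/4) + 394 = 9801/4 + 394 = 11377/4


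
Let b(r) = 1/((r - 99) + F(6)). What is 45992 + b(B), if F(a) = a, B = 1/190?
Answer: 812632458/17669 ≈ 45992.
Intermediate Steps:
B = 1/190 ≈ 0.0052632
b(r) = 1/(-93 + r) (b(r) = 1/((r - 99) + 6) = 1/((-99 + r) + 6) = 1/(-93 + r))
45992 + b(B) = 45992 + 1/(-93 + 1/190) = 45992 + 1/(-17669/190) = 45992 - 190/17669 = 812632458/17669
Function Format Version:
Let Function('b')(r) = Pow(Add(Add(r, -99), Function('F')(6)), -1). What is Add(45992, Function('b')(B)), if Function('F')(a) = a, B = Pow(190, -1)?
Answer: Rational(812632458, 17669) ≈ 45992.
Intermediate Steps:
B = Rational(1, 190) ≈ 0.0052632
Function('b')(r) = Pow(Add(-93, r), -1) (Function('b')(r) = Pow(Add(Add(r, -99), 6), -1) = Pow(Add(Add(-99, r), 6), -1) = Pow(Add(-93, r), -1))
Add(45992, Function('b')(B)) = Add(45992, Pow(Add(-93, Rational(1, 190)), -1)) = Add(45992, Pow(Rational(-17669, 190), -1)) = Add(45992, Rational(-190, 17669)) = Rational(812632458, 17669)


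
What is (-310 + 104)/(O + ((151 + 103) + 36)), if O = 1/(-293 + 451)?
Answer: -32548/45821 ≈ -0.71033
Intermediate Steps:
O = 1/158 ≈ 0.0063291
(-310 + 104)/(O + ((151 + 103) + 36)) = (-310 + 104)/(1/158 + ((151 + 103) + 36)) = -206/(1/158 + (254 + 36)) = -206/(1/158 + 290) = -206/45821/158 = -206*158/45821 = -32548/45821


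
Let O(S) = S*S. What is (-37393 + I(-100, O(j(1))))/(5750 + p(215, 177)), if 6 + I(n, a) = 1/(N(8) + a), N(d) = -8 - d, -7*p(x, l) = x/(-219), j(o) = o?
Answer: -286663846/44074825 ≈ -6.5040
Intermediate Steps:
p(x, l) = x/1533 (p(x, l) = -x/(7*(-219)) = -x*(-1)/(7*219) = -(-1)*x/1533 = x/1533)
O(S) = S²
I(n, a) = -6 + 1/(-16 + a) (I(n, a) = -6 + 1/((-8 - 1*8) + a) = -6 + 1/((-8 - 8) + a) = -6 + 1/(-16 + a))
(-37393 + I(-100, O(j(1))))/(5750 + p(215, 177)) = (-37393 + (97 - 6*1²)/(-16 + 1²))/(5750 + (1/1533)*215) = (-37393 + (97 - 6*1)/(-16 + 1))/(5750 + 215/1533) = (-37393 + (97 - 6)/(-15))/(8814965/1533) = (-37393 - 1/15*91)*(1533/8814965) = (-37393 - 91/15)*(1533/8814965) = -560986/15*1533/8814965 = -286663846/44074825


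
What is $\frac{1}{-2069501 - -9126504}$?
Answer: $\frac{1}{7057003} \approx 1.417 \cdot 10^{-7}$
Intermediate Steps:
$\frac{1}{-2069501 - -9126504} = \frac{1}{-2069501 + 9126504} = \frac{1}{7057003}$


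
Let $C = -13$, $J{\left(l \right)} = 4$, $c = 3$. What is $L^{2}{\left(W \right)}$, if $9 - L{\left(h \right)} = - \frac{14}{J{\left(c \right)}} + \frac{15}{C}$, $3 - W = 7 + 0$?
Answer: $\frac{126025}{676} \approx 186.43$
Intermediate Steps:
$W = -4$ ($W = 3 - \left(7 + 0\right) = 3 - 7 = -4$)
$L{\left(h \right)} = \frac{355}{26}$ ($L{\left(h \right)} = 9 - \left(- \frac{14}{4} + \frac{15}{-13}\right) = 9 - \left(\left(-14\right) \frac{1}{4} + 15 \left(- \frac{1}{13}\right)\right) = 9 - \left(- \frac{7}{2} - \frac{15}{13}\right) = 9 - - \frac{121}{26} = 9 + \frac{121}{26} = \frac{355}{26}$)
$L^{2}{\left(W \right)} = \left(\frac{355}{26}\right)^{2} = \frac{126025}{676}$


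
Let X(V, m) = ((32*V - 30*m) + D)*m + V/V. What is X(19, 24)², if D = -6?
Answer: 8014561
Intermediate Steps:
X(V, m) = 1 + m*(-6 - 30*m + 32*V) (X(V, m) = ((32*V - 30*m) - 6)*m + V/V = ((-30*m + 32*V) - 6)*m + 1 = (-6 - 30*m + 32*V)*m + 1 = m*(-6 - 30*m + 32*V) + 1 = 1 + m*(-6 - 30*m + 32*V))
X(19, 24)² = (1 - 30*24² - 6*24 + 32*19*24)² = (1 - 30*576 - 144 + 14592)² = (1 - 17280 - 144 + 14592)² = (-2831)² = 8014561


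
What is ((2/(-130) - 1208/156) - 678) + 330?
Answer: -69373/195 ≈ -355.76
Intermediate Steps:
((2/(-130) - 1208/156) - 678) + 330 = ((2*(-1/130) - 1208*1/156) - 678) + 330 = ((-1/65 - 302/39) - 678) + 330 = (-1513/195 - 678) + 330 = -133723/195 + 330 = -69373/195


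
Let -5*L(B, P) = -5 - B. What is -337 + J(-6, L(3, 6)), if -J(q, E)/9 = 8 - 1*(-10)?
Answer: -499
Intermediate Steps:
L(B, P) = 1 + B/5 (L(B, P) = -(-5 - B)/5 = 1 + B/5)
J(q, E) = -162 (J(q, E) = -9*(8 - 1*(-10)) = -9*(8 + 10) = -9*18 = -162)
-337 + J(-6, L(3, 6)) = -337 - 162 = -499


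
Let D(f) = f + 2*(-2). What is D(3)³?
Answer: -1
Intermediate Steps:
D(f) = -4 + f (D(f) = f - 4 = -4 + f)
D(3)³ = (-4 + 3)³ = (-1)³ = -1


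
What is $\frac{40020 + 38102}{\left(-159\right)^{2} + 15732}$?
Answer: $\frac{78122}{41013} \approx 1.9048$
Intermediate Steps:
$\frac{40020 + 38102}{\left(-159\right)^{2} + 15732} = \frac{78122}{25281 + 15732} = \frac{78122}{41013}$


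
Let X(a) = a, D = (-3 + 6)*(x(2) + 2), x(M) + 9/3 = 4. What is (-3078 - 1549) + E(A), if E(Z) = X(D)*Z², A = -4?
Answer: -4483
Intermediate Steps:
x(M) = 1 (x(M) = -3 + 4 = 1)
D = 9 (D = (-3 + 6)*(1 + 2) = 3*3 = 9)
E(Z) = 9*Z²
(-3078 - 1549) + E(A) = (-3078 - 1549) + 9*(-4)² = -4627 + 9*16 = -4627 + 144 = -4483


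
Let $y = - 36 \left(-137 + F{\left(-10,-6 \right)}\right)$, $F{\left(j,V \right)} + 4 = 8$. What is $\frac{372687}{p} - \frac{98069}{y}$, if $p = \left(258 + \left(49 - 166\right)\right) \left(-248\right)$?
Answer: $- \frac{434475179}{13952232} \approx -31.14$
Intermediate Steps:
$F{\left(j,V \right)} = 4$ ($F{\left(j,V \right)} = -4 + 8 = 4$)
$y = 4788$ ($y = - 36 \left(-137 + 4\right) = \left(-36\right) \left(-133\right) = 4788$)
$p = -34968$ ($p = \left(258 + \left(49 - 166\right)\right) \left(-248\right) = \left(258 - 117\right) \left(-248\right) = 141 \left(-248\right) = -34968$)
$\frac{372687}{p} - \frac{98069}{y} = \frac{372687}{-34968} - \frac{98069}{4788} = 372687 \left(- \frac{1}{34968}\right) - \frac{98069}{4788} = - \frac{124229}{11656} - \frac{98069}{4788} = - \frac{434475179}{13952232}$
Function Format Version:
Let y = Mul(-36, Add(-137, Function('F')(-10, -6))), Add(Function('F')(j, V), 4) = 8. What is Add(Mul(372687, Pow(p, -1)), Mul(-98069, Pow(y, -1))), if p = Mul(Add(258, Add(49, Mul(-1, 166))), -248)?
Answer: Rational(-434475179, 13952232) ≈ -31.140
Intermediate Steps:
Function('F')(j, V) = 4 (Function('F')(j, V) = Add(-4, 8) = 4)
y = 4788 (y = Mul(-36, Add(-137, 4)) = Mul(-36, -133) = 4788)
p = -34968 (p = Mul(Add(258, Add(49, -166)), -248) = Mul(Add(258, -117), -248) = Mul(141, -248) = -34968)
Add(Mul(372687, Pow(p, -1)), Mul(-98069, Pow(y, -1))) = Add(Mul(372687, Pow(-34968, -1)), Mul(-98069, Pow(4788, -1))) = Add(Mul(372687, Rational(-1, 34968)), Mul(-98069, Rational(1, 4788))) = Add(Rational(-124229, 11656), Rational(-98069, 4788)) = Rational(-434475179, 13952232)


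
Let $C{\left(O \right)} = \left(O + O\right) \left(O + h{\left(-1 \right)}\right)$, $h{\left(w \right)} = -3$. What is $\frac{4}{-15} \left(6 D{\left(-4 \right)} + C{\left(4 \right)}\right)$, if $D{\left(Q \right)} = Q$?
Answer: $\frac{64}{15} \approx 4.2667$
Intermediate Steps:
$C{\left(O \right)} = 2 O \left(-3 + O\right)$ ($C{\left(O \right)} = \left(O + O\right) \left(O - 3\right) = 2 O \left(-3 + O\right)$)
$\frac{4}{-15} \left(6 D{\left(-4 \right)} + C{\left(4 \right)}\right) = \frac{4}{-15} \left(6 \left(-4\right) + 2 \cdot 4 \left(-3 + 4\right)\right) = 4 \left(- \frac{1}{15}\right) \left(-24 + 2 \cdot 4 \cdot 1\right) = - \frac{4 \left(-24 + 8\right)}{15} = \left(- \frac{4}{15}\right) \left(-16\right) = \frac{64}{15}$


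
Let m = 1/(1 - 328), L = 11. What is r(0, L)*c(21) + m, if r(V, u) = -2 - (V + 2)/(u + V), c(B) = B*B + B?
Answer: -329617/327 ≈ -1008.0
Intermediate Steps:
m = -1/327 (m = 1/(-327) = -1/327 ≈ -0.0030581)
c(B) = B + B² (c(B) = B² + B = B + B²)
r(V, u) = -2 - (2 + V)/(V + u)
r(0, L)*c(21) + m = ((-2 - 3*0 - 2*11)/(0 + 11))*(21*(1 + 21)) - 1/327 = ((-2 + 0 - 22)/11)*(21*22) - 1/327 = ((1/11)*(-24))*462 - 1/327 = -24/11*462 - 1/327 = -1008 - 1/327 = -329617/327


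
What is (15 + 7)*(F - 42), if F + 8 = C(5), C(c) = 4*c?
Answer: -660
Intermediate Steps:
F = 12 (F = -8 + 4*5 = -8 + 20 = 12)
(15 + 7)*(F - 42) = (15 + 7)*(12 - 42) = 22*(-30) = -660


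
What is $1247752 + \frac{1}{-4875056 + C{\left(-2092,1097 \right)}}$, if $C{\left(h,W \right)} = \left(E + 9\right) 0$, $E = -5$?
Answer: $\frac{6082860874111}{4875056} \approx 1.2478 \cdot 10^{6}$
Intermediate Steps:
$C{\left(h,W \right)} = 0$ ($C{\left(h,W \right)} = \left(-5 + 9\right) 0 = 4 \cdot 0 = 0$)
$1247752 + \frac{1}{-4875056 + C{\left(-2092,1097 \right)}} = 1247752 + \frac{1}{-4875056 + 0} = 1247752 + \frac{1}{-4875056} = 1247752 - \frac{1}{4875056} = \frac{6082860874111}{4875056}$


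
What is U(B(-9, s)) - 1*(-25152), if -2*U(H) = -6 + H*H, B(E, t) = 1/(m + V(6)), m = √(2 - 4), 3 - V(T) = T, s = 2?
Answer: (301860*√2 + 352169*I)/(2*(6*√2 + 7*I)) ≈ 25155.0 - 0.035065*I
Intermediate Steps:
V(T) = 3 - T
m = I*√2 (m = √(-2) = I*√2 ≈ 1.4142*I)
B(E, t) = 1/(-3 + I*√2) (B(E, t) = 1/(I*√2 + (3 - 1*6)) = 1/(I*√2 + (3 - 6)) = 1/(I*√2 - 3) = 1/(-3 + I*√2))
U(H) = 3 - H²/2 (U(H) = -(-6 + H*H)/2 = -(-6 + H²)/2 = 3 - H²/2)
U(B(-9, s)) - 1*(-25152) = (3 - (-3/11 - I*√2/11)²/2) - 1*(-25152) = (3 - (-3/11 - I*√2/11)²/2) + 25152 = 25155 - (-3/11 - I*√2/11)²/2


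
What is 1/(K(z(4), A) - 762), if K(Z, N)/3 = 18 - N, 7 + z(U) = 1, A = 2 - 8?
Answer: -1/690 ≈ -0.0014493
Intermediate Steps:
A = -6
z(U) = -6 (z(U) = -7 + 1 = -6)
K(Z, N) = 54 - 3*N (K(Z, N) = 3*(18 - N) = 54 - 3*N)
1/(K(z(4), A) - 762) = 1/((54 - 3*(-6)) - 762) = 1/((54 + 18) - 762) = 1/(72 - 762) = 1/(-690) = -1/690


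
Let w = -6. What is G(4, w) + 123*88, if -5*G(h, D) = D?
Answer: 54126/5 ≈ 10825.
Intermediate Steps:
G(h, D) = -D/5
G(4, w) + 123*88 = -1/5*(-6) + 123*88 = 6/5 + 10824 = 54126/5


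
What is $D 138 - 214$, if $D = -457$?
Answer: $-63280$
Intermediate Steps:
$D 138 - 214 = \left(-457\right) 138 - 214 = -63066 - 214 = -63280$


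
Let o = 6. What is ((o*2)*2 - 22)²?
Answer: 4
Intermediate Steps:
((o*2)*2 - 22)² = ((6*2)*2 - 22)² = (12*2 - 22)² = (24 - 22)² = 2² = 4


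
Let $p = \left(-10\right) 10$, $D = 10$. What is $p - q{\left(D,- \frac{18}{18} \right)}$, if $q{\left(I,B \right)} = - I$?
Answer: $-90$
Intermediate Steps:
$p = -100$
$p - q{\left(D,- \frac{18}{18} \right)} = -100 - \left(-1\right) 10 = -100 - -10 = -100 + 10 = -90$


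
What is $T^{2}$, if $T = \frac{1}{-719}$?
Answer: $\frac{1}{516961} \approx 1.9344 \cdot 10^{-6}$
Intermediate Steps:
$T = - \frac{1}{719} \approx -0.0013908$
$T^{2} = \left(- \frac{1}{719}\right)^{2} = \frac{1}{516961}$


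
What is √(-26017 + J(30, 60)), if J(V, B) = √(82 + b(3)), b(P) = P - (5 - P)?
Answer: √(-26017 + √83) ≈ 161.27*I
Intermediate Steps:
b(P) = -5 + 2*P (b(P) = P + (-5 + P) = -5 + 2*P)
J(V, B) = √83 (J(V, B) = √(82 + (-5 + 2*3)) = √(82 + (-5 + 6)) = √(82 + 1) = √83)
√(-26017 + J(30, 60)) = √(-26017 + √83)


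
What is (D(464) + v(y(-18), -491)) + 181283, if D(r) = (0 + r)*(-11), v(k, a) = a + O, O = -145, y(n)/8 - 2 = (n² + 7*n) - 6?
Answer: 175543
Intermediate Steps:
y(n) = -32 + 8*n² + 56*n (y(n) = 16 + 8*((n² + 7*n) - 6) = 16 + 8*(-6 + n² + 7*n) = 16 + (-48 + 8*n² + 56*n) = -32 + 8*n² + 56*n)
v(k, a) = -145 + a (v(k, a) = a - 145 = -145 + a)
D(r) = -11*r (D(r) = r*(-11) = -11*r)
(D(464) + v(y(-18), -491)) + 181283 = (-11*464 + (-145 - 491)) + 181283 = (-5104 - 636) + 181283 = -5740 + 181283 = 175543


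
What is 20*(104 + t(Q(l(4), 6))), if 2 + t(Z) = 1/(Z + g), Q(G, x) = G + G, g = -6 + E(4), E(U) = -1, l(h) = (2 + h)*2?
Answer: 34700/17 ≈ 2041.2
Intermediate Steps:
l(h) = 4 + 2*h
g = -7 (g = -6 - 1 = -7)
Q(G, x) = 2*G
t(Z) = -2 + 1/(-7 + Z) (t(Z) = -2 + 1/(Z - 7) = -2 + 1/(-7 + Z))
20*(104 + t(Q(l(4), 6))) = 20*(104 + (15 - 4*(4 + 2*4))/(-7 + 2*(4 + 2*4))) = 20*(104 + (15 - 4*(4 + 8))/(-7 + 2*(4 + 8))) = 20*(104 + (15 - 4*12)/(-7 + 2*12)) = 20*(104 + (15 - 2*24)/(-7 + 24)) = 20*(104 + (15 - 48)/17) = 20*(104 + (1/17)*(-33)) = 20*(104 - 33/17) = 20*(1735/17) = 34700/17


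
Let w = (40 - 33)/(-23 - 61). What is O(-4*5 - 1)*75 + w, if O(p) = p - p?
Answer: -1/12 ≈ -0.083333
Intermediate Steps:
O(p) = 0
w = -1/12 (w = 7/(-84) = 7*(-1/84) = -1/12 ≈ -0.083333)
O(-4*5 - 1)*75 + w = 0*75 - 1/12 = 0 - 1/12 = -1/12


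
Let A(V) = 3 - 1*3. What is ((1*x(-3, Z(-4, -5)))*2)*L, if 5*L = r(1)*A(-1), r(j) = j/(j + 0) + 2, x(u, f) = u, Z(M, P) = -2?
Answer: 0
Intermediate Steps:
A(V) = 0 (A(V) = 3 - 3 = 0)
r(j) = 3 (r(j) = j/j + 2 = 1 + 2 = 3)
L = 0 (L = (3*0)/5 = (⅕)*0 = 0)
((1*x(-3, Z(-4, -5)))*2)*L = ((1*(-3))*2)*0 = -3*2*0 = -6*0 = 0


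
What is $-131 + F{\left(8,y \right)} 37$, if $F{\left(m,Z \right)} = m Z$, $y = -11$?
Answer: $-3387$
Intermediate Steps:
$F{\left(m,Z \right)} = Z m$
$-131 + F{\left(8,y \right)} 37 = -131 + \left(-11\right) 8 \cdot 37 = -131 - 3256 = -3387$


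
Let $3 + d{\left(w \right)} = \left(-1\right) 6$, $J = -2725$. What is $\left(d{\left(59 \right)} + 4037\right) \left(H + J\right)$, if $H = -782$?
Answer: $-14126196$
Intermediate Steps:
$d{\left(w \right)} = -9$ ($d{\left(w \right)} = -3 - 6 = -9$)
$\left(d{\left(59 \right)} + 4037\right) \left(H + J\right) = \left(-9 + 4037\right) \left(-782 - 2725\right) = 4028 \left(-3507\right) = -14126196$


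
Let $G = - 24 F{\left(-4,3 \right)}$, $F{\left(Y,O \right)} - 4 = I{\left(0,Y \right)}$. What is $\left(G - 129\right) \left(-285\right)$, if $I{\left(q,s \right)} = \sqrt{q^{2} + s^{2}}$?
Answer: $91485$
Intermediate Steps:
$F{\left(Y,O \right)} = 4 + \sqrt{Y^{2}}$ ($F{\left(Y,O \right)} = 4 + \sqrt{0^{2} + Y^{2}} = 4 + \sqrt{0 + Y^{2}} = 4 + \sqrt{Y^{2}}$)
$G = -192$ ($G = - 24 \left(4 + \sqrt{\left(-4\right)^{2}}\right) = - 24 \left(4 + \sqrt{16}\right) = - 24 \left(4 + 4\right) = \left(-24\right) 8 = -192$)
$\left(G - 129\right) \left(-285\right) = \left(-192 - 129\right) \left(-285\right) = \left(-321\right) \left(-285\right) = 91485$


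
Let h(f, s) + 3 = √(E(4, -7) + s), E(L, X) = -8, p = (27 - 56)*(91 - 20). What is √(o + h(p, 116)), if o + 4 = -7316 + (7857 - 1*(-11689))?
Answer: √(12223 + 6*√3) ≈ 110.60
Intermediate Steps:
p = -2059 (p = -29*71 = -2059)
h(f, s) = -3 + √(-8 + s)
o = 12226 (o = -4 + (-7316 + (7857 - 1*(-11689))) = -4 + (-7316 + (7857 + 11689)) = -4 + (-7316 + 19546) = -4 + 12230 = 12226)
√(o + h(p, 116)) = √(12226 + (-3 + √(-8 + 116))) = √(12226 + (-3 + √108)) = √(12226 + (-3 + 6*√3)) = √(12223 + 6*√3)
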